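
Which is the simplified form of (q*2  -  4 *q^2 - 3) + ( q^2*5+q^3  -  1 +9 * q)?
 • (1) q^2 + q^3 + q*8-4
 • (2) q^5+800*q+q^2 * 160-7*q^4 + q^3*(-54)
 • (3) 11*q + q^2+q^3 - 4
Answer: 3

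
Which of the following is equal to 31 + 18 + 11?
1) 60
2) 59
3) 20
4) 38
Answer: 1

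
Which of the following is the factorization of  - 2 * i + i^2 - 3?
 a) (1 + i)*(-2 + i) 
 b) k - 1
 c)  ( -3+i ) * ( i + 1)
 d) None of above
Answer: c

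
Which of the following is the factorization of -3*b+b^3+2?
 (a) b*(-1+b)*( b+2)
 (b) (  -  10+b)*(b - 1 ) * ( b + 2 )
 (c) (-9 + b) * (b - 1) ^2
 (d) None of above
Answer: d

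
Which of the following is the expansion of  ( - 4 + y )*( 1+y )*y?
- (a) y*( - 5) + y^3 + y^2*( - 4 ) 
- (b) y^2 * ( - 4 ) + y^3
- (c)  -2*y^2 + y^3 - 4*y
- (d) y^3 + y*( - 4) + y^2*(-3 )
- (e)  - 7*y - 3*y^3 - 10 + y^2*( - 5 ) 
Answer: d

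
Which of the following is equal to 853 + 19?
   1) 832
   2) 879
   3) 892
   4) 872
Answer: 4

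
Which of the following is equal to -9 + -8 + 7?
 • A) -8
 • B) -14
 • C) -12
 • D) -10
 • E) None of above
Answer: D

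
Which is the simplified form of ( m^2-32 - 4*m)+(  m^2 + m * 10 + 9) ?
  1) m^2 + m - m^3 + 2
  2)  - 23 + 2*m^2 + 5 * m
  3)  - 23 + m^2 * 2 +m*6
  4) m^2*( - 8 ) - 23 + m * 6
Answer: 3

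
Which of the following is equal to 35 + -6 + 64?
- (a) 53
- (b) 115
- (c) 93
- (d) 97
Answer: c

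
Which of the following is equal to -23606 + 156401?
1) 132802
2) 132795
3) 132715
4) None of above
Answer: 2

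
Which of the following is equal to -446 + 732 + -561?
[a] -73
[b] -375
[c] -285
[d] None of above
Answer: d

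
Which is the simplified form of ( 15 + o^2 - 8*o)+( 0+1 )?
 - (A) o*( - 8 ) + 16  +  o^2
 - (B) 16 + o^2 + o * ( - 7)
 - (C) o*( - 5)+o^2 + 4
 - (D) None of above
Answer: A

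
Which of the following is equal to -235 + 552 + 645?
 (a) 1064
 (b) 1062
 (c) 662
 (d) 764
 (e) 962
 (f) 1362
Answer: e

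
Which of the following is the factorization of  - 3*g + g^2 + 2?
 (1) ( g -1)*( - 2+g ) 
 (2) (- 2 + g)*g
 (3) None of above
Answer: 1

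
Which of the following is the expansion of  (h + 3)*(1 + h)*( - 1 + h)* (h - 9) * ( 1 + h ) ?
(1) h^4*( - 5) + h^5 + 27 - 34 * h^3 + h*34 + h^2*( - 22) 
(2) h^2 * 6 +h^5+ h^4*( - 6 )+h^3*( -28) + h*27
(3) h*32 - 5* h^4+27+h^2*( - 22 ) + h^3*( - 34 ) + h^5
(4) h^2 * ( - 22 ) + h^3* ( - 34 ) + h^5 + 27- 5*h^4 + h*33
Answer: 4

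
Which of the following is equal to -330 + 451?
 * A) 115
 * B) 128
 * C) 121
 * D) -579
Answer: C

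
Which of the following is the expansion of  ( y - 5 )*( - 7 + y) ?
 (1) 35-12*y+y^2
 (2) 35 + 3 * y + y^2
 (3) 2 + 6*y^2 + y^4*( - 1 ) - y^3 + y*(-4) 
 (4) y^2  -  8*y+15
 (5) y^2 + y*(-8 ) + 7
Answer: 1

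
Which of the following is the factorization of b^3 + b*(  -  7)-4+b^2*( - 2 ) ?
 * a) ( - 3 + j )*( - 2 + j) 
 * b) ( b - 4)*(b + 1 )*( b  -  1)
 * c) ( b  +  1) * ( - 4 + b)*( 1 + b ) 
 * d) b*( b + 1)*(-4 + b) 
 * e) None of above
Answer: c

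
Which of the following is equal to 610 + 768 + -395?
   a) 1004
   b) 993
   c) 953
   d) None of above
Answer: d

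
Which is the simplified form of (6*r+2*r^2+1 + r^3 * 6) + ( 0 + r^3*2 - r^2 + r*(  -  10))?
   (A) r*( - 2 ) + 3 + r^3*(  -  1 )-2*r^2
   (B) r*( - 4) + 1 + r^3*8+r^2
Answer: B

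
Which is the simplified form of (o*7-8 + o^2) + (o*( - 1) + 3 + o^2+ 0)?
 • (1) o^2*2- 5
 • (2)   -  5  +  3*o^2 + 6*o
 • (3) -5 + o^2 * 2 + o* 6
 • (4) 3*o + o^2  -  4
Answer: 3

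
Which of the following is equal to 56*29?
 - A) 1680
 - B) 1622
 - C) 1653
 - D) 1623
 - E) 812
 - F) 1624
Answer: F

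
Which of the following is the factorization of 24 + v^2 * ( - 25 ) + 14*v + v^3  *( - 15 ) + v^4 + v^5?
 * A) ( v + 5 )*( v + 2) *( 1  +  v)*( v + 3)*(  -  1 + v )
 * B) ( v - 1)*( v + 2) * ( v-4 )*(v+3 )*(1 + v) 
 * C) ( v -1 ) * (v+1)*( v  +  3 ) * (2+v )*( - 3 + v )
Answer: B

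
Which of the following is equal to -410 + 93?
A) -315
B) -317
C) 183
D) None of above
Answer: B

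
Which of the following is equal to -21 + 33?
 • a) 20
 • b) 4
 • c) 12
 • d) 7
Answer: c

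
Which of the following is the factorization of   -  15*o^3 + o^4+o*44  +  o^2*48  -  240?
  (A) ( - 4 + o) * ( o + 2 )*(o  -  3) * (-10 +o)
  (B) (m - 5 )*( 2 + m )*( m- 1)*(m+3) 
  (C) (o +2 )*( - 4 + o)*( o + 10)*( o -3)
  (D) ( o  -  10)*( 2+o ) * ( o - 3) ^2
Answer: A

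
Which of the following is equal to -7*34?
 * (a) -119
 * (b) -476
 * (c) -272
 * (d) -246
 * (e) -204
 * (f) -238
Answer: f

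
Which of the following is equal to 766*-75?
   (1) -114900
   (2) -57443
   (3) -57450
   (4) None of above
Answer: 3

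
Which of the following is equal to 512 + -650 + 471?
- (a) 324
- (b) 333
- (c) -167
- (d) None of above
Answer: b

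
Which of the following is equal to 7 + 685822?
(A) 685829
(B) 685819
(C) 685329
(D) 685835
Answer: A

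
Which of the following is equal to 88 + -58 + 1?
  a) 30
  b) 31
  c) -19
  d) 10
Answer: b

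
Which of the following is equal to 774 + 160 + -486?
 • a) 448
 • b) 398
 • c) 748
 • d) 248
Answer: a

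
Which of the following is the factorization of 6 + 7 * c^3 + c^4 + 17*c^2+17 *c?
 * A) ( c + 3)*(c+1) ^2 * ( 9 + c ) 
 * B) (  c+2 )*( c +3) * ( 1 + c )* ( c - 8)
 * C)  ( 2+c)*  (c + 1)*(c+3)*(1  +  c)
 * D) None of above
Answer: C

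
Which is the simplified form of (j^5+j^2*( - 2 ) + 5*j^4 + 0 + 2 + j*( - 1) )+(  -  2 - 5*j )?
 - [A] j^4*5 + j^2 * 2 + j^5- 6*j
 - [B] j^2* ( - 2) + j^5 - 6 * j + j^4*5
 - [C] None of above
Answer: B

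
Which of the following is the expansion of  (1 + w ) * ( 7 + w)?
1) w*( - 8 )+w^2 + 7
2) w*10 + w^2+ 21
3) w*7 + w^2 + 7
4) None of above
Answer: 4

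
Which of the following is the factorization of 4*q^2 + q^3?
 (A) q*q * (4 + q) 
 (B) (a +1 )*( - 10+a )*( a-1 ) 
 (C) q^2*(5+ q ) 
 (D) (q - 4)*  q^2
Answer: A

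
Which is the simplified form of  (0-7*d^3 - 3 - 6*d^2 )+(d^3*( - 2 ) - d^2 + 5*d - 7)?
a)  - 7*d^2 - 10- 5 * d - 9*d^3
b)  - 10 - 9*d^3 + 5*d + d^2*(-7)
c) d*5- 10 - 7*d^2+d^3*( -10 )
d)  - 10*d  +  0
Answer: b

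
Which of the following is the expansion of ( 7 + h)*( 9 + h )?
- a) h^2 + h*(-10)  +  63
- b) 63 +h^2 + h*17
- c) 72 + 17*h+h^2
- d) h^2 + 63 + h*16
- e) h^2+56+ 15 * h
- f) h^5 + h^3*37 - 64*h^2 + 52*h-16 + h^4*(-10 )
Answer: d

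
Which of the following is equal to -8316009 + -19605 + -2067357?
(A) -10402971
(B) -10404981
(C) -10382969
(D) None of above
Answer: A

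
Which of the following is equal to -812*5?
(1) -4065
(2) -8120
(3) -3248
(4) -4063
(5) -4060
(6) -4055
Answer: 5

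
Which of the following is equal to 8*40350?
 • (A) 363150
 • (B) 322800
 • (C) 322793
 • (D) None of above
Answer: B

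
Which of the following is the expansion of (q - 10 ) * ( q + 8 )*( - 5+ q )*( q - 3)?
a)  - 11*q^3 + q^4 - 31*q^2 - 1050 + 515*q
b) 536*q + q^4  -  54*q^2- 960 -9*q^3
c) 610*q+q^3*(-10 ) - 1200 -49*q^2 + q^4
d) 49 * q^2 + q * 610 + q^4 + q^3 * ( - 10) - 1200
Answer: c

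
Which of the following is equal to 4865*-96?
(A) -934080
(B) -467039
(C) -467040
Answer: C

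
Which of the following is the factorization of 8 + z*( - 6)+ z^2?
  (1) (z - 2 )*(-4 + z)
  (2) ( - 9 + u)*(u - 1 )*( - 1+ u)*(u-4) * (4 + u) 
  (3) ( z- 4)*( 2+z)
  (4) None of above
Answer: 1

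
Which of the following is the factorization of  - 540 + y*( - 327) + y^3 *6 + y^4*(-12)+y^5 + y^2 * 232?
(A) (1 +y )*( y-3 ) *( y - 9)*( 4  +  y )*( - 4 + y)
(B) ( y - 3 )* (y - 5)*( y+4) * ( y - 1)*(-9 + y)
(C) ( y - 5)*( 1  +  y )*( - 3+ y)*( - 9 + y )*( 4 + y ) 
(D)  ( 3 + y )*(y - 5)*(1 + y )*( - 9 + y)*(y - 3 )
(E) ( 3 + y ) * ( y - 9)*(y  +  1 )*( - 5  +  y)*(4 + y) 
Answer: C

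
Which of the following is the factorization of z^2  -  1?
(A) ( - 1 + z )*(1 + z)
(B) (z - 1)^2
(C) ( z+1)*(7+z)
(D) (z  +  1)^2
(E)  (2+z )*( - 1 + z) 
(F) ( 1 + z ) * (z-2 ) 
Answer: A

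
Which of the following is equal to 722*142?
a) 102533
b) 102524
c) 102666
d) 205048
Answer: b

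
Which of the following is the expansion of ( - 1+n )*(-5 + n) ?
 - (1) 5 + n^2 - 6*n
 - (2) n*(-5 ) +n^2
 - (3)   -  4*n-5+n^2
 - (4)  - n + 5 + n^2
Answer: 1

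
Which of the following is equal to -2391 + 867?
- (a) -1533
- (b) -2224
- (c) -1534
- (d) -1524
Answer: d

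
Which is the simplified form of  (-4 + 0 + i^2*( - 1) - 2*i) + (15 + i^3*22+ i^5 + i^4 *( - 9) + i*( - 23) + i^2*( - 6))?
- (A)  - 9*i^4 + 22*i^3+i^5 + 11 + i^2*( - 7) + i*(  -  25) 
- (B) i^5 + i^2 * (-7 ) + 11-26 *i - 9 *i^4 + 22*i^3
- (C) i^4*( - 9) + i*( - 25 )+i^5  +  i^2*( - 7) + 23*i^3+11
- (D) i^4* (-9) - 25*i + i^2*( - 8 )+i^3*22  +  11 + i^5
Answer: A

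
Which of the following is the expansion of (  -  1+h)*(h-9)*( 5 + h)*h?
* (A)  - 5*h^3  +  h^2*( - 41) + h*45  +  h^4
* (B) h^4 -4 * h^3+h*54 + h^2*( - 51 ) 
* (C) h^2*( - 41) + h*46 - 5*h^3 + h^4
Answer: A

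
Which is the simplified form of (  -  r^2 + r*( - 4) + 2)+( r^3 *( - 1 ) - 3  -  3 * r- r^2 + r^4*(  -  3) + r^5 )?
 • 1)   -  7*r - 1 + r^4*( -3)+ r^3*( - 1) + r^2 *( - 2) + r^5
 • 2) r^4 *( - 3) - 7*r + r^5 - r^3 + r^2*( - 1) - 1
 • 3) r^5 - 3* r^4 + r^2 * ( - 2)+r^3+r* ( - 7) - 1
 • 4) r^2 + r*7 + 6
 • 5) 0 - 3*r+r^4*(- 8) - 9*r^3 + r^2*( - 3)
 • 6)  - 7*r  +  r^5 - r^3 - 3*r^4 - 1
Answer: 1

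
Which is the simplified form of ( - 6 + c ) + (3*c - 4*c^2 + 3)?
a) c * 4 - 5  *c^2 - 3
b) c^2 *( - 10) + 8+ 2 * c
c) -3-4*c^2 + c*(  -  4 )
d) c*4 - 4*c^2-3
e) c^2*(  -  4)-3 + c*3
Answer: d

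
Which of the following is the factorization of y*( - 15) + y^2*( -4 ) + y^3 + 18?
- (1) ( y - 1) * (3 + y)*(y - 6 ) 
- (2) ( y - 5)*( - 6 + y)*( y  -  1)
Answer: 1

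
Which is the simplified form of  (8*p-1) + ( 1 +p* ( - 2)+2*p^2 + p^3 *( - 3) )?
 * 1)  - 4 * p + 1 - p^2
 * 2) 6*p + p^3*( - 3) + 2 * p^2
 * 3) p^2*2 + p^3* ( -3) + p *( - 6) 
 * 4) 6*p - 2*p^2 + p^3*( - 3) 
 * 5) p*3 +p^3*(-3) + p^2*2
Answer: 2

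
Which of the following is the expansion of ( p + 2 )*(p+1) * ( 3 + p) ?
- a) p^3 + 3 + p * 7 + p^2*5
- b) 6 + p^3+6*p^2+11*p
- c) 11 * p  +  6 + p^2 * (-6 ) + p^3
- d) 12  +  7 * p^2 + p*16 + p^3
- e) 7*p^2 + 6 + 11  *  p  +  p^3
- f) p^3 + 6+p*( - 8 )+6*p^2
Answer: b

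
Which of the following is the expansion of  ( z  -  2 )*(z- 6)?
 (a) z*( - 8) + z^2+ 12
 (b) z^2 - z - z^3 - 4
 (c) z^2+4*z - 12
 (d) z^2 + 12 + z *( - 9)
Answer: a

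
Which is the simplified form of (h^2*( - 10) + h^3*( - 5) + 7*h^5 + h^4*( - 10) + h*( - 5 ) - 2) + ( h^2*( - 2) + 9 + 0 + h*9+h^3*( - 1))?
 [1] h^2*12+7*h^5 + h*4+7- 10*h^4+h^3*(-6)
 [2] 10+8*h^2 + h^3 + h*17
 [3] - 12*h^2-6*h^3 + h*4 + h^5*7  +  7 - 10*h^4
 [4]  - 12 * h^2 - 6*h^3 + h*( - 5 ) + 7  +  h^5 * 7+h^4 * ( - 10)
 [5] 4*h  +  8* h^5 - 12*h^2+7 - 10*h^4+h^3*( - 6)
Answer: 3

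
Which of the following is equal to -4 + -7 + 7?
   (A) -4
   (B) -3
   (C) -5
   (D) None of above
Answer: A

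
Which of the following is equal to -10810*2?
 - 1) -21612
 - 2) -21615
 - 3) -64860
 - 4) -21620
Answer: 4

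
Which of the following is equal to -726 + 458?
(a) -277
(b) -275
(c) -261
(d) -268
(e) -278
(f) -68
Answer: d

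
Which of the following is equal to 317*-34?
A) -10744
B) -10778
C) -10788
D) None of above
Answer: B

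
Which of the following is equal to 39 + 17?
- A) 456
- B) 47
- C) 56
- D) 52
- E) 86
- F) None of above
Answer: C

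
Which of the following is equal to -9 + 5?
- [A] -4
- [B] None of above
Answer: A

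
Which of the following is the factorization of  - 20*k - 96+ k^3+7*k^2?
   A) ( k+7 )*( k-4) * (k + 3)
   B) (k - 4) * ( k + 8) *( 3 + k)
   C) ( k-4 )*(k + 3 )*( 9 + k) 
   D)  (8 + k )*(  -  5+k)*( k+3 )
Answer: B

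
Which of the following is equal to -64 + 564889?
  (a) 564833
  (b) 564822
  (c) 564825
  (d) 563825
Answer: c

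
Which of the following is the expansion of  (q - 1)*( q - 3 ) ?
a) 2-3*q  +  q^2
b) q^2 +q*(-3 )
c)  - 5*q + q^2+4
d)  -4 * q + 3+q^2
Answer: d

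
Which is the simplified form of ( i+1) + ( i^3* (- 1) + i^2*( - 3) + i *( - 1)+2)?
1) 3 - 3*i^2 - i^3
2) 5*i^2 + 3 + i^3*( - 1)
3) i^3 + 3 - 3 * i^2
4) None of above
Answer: 1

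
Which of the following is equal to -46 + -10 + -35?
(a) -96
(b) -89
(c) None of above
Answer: c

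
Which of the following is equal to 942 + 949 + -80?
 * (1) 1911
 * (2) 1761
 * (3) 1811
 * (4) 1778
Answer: 3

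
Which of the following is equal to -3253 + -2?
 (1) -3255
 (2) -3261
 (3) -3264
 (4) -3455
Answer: 1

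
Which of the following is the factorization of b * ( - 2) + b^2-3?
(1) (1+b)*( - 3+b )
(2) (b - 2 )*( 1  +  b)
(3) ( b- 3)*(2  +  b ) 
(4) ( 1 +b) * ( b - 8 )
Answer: 1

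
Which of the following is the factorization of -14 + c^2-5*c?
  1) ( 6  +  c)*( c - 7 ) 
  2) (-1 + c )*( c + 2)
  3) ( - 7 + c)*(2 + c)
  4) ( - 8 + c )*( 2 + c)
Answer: 3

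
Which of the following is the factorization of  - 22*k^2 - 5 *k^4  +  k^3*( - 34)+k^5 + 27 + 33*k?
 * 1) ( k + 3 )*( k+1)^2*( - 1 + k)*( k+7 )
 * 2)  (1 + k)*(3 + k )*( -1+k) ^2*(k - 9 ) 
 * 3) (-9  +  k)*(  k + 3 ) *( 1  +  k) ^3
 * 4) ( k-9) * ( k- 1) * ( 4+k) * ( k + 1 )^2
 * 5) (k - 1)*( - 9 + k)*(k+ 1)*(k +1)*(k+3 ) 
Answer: 5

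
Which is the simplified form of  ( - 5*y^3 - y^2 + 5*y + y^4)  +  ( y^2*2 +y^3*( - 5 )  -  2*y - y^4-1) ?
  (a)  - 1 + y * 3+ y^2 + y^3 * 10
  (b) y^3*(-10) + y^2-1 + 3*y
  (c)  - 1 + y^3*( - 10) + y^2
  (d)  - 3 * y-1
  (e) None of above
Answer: b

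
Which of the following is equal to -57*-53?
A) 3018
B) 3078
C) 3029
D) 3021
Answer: D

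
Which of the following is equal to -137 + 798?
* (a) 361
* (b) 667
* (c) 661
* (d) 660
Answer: c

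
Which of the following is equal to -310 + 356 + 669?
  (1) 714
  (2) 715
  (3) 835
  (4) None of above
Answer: 2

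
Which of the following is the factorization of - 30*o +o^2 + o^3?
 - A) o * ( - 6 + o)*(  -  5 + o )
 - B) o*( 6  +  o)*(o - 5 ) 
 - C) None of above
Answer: B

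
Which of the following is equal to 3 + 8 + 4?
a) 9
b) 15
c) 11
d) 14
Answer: b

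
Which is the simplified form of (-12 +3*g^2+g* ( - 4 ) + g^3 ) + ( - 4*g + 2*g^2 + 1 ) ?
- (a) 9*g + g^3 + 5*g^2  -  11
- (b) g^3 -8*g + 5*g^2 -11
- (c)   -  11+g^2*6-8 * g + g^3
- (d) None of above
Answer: b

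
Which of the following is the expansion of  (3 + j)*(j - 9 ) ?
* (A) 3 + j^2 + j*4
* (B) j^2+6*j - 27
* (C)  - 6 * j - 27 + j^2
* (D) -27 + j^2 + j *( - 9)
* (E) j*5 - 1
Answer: C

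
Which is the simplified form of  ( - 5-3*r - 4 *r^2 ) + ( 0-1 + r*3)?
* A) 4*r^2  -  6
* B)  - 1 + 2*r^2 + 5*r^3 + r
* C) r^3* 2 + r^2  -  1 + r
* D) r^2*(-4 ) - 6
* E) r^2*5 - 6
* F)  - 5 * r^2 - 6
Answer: D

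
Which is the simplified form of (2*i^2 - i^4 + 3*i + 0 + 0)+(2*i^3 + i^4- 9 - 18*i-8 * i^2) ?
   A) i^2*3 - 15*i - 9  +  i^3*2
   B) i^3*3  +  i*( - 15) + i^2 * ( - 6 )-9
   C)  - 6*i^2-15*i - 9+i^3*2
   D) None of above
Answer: C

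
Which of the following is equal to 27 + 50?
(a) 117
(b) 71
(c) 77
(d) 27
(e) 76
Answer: c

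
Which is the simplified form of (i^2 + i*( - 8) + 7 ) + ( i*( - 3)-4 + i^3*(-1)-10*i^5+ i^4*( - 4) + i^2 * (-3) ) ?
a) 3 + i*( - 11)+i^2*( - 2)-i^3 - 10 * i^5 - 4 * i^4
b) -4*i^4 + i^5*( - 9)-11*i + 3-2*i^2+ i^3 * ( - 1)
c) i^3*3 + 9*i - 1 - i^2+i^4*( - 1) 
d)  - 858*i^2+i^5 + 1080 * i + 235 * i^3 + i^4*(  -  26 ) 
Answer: a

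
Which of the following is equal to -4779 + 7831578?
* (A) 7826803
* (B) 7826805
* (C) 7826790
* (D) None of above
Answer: D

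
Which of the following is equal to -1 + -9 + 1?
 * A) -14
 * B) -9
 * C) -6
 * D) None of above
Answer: B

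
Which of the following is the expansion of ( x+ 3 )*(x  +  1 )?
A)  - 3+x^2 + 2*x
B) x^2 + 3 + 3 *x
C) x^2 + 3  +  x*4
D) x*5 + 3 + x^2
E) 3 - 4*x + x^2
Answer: C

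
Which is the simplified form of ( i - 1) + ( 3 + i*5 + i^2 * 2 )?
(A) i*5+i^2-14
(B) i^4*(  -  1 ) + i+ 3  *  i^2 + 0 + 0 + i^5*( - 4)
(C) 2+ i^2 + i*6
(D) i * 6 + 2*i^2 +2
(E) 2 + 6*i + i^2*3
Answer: D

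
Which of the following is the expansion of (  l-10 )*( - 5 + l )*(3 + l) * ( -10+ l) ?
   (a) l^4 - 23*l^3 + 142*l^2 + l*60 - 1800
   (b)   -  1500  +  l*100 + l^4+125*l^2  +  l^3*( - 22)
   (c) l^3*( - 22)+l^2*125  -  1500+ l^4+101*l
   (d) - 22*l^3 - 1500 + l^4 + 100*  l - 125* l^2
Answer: b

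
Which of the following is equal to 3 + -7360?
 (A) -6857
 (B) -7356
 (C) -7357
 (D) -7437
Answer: C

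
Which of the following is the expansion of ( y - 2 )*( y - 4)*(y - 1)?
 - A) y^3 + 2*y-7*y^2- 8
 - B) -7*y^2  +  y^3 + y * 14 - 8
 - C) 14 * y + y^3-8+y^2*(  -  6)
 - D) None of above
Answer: B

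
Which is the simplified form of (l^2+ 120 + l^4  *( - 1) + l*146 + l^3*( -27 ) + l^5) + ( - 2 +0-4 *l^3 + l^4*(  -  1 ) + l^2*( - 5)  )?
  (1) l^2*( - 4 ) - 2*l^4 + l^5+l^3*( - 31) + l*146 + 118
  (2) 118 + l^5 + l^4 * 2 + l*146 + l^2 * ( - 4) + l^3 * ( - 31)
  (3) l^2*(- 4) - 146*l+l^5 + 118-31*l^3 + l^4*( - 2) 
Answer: 1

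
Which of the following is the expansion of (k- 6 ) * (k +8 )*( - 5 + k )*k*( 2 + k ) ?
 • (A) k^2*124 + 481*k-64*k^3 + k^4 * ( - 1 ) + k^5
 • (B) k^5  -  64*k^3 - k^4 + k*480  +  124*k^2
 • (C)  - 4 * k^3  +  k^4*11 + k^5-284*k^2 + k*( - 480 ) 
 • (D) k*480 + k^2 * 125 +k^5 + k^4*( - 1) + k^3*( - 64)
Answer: B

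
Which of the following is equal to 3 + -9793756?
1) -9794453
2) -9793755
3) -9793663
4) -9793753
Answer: 4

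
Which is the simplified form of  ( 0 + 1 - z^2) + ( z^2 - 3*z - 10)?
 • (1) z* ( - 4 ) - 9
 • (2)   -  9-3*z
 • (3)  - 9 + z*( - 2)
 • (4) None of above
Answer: 2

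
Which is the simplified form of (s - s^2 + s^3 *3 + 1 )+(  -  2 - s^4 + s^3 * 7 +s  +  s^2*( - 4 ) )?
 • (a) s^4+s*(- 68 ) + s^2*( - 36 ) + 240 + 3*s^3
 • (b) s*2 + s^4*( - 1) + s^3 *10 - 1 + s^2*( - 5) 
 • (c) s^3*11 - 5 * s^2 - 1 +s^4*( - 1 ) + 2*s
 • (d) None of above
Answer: b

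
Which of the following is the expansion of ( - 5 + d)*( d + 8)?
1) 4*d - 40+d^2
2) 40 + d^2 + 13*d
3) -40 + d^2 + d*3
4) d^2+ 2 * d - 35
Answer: 3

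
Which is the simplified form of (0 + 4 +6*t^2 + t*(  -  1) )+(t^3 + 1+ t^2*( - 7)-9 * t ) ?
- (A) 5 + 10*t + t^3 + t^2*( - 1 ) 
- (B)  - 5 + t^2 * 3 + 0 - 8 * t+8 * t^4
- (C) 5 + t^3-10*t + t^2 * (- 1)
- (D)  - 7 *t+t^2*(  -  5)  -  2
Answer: C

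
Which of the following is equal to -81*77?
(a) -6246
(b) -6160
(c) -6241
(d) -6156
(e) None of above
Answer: e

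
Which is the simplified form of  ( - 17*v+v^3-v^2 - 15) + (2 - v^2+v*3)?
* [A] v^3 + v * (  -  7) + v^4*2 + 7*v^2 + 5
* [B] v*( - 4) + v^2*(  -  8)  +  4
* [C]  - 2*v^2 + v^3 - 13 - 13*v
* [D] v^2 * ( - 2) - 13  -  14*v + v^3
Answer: D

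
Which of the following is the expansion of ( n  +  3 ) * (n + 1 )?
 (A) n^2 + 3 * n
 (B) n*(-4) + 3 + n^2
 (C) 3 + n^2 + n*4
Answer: C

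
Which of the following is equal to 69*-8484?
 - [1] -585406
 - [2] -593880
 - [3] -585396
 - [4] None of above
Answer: 3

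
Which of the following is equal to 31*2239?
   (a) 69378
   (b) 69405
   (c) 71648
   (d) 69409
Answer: d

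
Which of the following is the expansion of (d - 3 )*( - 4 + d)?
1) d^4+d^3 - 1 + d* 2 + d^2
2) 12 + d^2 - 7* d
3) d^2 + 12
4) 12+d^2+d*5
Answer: 2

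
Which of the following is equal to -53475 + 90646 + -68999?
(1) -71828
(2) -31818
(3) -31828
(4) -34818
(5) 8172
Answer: 3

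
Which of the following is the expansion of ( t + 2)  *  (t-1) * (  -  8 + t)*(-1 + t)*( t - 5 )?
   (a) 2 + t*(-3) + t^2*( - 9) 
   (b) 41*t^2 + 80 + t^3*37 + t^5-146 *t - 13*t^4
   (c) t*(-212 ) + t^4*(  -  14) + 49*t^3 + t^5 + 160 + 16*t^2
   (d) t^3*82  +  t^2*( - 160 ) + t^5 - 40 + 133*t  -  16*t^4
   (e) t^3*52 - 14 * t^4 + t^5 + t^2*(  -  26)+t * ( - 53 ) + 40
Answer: b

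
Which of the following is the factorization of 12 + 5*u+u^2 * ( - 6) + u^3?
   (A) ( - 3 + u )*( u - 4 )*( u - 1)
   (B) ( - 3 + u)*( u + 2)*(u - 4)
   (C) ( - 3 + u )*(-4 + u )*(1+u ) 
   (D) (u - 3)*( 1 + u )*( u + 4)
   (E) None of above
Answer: C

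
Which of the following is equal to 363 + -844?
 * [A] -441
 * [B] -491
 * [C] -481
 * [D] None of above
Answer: C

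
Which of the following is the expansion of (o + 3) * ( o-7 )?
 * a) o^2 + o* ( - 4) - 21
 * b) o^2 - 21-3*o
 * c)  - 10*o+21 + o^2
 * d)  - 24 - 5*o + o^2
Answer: a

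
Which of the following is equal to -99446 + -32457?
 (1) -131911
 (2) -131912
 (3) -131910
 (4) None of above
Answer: 4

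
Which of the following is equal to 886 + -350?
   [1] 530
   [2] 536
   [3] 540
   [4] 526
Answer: 2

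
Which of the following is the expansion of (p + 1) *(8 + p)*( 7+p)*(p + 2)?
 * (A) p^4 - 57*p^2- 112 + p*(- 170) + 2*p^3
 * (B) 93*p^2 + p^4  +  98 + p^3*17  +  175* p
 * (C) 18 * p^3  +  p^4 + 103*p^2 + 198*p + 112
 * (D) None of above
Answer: C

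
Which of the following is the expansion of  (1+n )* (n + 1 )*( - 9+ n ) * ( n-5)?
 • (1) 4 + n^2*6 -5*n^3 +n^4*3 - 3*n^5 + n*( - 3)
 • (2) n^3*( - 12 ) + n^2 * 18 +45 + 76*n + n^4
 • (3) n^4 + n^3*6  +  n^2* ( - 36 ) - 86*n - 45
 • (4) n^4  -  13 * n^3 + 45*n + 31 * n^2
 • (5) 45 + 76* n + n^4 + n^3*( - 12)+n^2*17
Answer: 2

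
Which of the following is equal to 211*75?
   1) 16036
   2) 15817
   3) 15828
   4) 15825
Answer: 4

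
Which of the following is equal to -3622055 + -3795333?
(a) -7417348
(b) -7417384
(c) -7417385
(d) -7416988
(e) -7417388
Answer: e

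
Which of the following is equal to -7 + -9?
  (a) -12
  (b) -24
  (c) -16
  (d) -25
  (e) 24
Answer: c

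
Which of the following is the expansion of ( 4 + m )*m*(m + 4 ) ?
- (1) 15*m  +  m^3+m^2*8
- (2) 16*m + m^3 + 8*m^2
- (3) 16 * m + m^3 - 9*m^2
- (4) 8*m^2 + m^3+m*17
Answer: 2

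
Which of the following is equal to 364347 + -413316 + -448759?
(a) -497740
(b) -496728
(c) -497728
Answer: c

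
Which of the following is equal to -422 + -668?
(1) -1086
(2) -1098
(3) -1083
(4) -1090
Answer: 4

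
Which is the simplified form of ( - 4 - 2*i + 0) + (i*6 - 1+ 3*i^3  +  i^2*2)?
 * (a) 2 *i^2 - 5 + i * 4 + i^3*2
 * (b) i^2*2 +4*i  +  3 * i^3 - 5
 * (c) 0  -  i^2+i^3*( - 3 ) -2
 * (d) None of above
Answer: b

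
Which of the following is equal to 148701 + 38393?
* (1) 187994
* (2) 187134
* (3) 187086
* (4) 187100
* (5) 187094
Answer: 5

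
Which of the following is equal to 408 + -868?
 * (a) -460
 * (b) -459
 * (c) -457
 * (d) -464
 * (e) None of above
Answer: a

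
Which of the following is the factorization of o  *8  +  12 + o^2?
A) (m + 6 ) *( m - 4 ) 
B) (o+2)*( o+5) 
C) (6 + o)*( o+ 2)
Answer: C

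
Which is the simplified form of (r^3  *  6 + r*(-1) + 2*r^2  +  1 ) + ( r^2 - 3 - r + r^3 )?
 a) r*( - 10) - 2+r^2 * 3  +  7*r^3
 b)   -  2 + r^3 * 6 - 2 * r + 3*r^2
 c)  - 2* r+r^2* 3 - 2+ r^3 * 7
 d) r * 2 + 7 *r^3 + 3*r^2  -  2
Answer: c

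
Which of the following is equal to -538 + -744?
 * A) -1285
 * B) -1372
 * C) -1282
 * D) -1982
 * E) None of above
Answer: C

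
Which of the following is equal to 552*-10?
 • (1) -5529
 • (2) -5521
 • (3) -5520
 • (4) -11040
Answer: 3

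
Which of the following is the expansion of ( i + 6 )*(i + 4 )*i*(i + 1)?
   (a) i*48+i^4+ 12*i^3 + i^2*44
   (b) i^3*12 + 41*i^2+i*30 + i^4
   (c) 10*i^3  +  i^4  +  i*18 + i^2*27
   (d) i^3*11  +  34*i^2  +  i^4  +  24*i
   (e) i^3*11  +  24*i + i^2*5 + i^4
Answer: d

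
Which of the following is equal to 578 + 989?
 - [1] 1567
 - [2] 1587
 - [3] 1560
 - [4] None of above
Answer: 1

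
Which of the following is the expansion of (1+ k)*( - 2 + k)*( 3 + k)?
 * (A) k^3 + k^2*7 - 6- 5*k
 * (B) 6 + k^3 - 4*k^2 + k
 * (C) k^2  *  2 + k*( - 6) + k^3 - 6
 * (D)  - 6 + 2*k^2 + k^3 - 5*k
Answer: D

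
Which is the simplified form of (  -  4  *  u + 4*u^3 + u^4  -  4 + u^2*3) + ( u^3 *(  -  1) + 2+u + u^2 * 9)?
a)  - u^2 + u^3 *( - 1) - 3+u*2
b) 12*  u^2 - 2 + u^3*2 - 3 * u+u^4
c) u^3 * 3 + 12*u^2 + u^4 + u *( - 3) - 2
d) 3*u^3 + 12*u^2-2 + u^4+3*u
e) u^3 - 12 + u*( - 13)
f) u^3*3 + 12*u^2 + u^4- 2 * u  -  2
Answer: c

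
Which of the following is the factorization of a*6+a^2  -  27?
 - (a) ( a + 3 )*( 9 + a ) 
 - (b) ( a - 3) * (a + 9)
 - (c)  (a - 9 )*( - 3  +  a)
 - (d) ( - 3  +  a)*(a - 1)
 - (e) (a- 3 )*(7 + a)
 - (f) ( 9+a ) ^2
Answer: b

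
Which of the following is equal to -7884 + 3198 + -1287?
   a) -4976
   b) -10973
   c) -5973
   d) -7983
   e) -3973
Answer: c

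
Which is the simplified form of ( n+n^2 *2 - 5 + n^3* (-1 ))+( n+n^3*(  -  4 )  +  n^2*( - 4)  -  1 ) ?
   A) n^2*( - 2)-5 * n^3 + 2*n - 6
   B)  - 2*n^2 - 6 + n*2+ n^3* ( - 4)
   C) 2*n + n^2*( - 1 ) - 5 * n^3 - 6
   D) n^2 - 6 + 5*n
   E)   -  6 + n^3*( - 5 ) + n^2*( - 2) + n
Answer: A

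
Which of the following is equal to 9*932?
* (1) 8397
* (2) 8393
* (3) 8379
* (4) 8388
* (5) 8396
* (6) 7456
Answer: 4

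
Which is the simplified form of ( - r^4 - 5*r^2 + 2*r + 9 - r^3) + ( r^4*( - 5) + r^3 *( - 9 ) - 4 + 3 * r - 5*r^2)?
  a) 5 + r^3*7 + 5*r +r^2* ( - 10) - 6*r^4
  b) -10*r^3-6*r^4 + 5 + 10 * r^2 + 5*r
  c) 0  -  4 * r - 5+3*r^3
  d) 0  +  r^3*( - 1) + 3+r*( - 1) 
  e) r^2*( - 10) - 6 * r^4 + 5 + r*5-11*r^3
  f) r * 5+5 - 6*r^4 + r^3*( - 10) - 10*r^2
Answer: f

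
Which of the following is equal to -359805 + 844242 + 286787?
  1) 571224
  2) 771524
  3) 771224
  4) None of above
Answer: 3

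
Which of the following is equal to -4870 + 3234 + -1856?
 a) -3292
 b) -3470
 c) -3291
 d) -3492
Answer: d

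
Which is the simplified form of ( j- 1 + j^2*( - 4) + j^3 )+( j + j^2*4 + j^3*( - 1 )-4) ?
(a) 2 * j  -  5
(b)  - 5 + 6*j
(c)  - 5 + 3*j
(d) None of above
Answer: a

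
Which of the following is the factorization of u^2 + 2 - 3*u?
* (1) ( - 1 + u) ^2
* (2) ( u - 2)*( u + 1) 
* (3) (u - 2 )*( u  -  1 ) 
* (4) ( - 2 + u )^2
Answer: 3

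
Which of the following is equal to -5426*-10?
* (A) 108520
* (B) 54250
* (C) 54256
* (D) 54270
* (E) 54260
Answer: E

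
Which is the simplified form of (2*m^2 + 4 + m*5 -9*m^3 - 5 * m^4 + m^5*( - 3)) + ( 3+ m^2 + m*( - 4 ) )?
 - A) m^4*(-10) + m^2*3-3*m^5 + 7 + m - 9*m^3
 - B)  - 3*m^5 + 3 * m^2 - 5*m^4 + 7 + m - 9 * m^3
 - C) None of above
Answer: B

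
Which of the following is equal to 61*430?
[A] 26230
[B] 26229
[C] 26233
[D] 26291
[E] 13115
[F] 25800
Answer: A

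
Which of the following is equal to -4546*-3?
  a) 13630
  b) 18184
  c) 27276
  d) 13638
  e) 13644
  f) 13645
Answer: d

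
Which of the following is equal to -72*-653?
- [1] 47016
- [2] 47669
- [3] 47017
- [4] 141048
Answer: 1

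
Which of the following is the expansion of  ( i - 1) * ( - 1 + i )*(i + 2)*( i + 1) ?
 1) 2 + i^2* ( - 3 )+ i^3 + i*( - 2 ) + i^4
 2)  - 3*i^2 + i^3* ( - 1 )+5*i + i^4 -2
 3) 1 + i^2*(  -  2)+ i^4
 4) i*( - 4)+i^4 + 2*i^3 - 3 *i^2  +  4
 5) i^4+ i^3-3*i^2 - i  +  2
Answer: 5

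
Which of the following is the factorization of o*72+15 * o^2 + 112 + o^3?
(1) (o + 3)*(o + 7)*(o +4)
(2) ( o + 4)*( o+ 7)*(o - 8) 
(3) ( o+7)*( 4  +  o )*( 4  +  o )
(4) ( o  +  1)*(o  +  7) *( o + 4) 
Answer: 3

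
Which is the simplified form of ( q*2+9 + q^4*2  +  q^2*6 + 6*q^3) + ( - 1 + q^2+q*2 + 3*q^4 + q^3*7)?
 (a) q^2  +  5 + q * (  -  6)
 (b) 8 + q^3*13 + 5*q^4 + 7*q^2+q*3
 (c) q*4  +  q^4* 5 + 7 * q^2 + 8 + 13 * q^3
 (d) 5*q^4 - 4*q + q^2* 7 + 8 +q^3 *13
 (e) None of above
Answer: c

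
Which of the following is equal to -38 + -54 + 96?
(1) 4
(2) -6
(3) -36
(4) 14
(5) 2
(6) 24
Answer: 1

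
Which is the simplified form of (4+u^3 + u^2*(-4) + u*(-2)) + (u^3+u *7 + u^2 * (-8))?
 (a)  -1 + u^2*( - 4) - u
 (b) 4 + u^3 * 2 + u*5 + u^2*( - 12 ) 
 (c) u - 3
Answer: b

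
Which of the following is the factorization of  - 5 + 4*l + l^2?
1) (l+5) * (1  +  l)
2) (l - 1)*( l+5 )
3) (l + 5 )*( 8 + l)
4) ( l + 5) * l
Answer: 2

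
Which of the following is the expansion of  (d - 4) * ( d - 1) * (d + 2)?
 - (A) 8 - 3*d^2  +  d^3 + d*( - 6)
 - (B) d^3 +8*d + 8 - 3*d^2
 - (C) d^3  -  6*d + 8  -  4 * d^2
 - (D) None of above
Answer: A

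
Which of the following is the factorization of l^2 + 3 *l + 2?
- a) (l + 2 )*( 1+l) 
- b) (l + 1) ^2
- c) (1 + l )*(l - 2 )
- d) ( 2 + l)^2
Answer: a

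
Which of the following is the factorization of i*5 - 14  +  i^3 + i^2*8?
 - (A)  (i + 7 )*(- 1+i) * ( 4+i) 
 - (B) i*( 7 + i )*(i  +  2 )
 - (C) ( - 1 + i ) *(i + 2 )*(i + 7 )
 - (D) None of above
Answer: C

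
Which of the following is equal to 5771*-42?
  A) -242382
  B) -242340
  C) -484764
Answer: A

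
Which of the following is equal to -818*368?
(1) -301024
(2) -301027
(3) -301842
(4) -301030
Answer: 1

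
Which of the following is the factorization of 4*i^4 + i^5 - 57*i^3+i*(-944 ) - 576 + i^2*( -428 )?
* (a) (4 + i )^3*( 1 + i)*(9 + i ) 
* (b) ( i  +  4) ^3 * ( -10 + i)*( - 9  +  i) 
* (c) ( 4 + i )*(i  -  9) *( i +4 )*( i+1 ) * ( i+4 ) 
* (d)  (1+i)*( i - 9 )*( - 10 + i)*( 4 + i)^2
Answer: c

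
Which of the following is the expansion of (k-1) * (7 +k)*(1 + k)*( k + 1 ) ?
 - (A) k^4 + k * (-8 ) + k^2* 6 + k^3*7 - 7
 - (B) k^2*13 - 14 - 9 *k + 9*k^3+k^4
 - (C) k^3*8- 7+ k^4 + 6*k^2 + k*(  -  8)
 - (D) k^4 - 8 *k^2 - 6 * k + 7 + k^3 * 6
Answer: C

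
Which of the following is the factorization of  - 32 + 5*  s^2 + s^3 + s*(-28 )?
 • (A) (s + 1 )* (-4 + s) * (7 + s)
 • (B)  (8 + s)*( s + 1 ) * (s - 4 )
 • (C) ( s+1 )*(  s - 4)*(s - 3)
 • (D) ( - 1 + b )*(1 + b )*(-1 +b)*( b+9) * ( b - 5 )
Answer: B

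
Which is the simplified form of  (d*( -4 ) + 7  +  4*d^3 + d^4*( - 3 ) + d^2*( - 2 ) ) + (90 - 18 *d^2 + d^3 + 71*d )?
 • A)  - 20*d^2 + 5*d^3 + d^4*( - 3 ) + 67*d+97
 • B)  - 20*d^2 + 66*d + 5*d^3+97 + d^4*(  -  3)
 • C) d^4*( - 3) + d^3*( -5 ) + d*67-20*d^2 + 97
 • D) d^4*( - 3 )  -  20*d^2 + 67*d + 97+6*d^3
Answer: A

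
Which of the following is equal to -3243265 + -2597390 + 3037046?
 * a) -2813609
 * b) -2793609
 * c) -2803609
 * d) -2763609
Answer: c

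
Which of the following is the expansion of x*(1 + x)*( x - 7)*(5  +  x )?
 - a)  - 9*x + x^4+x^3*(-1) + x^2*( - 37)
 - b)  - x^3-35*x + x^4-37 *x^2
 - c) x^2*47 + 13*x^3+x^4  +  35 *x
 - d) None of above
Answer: b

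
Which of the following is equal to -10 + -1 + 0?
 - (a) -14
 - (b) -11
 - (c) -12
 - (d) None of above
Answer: b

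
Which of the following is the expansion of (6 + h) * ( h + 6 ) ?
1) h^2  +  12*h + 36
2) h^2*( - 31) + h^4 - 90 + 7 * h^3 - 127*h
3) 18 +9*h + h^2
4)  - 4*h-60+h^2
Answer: 1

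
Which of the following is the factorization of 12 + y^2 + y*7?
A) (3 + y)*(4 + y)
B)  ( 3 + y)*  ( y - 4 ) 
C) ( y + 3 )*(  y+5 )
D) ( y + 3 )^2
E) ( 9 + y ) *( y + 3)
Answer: A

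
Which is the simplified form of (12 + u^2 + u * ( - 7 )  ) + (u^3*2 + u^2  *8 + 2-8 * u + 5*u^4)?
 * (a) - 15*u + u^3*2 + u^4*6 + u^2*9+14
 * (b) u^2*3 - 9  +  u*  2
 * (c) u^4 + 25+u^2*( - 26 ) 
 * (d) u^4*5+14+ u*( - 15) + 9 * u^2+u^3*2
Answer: d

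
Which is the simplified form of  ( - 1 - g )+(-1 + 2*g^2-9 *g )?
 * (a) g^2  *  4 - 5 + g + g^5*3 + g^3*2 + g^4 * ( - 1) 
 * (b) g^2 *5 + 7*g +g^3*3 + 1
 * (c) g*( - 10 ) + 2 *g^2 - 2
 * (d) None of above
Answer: c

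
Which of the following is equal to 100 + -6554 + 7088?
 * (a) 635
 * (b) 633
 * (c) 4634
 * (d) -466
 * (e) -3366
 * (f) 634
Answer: f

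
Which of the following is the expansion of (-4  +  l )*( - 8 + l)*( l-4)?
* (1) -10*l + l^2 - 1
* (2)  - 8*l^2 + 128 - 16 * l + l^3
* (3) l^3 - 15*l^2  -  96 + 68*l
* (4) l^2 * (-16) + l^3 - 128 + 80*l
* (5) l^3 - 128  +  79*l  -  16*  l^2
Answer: 4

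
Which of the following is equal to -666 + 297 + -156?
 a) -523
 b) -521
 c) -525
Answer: c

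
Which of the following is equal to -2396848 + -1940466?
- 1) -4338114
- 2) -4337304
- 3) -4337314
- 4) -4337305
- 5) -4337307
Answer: 3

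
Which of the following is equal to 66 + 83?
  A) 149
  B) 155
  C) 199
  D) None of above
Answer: A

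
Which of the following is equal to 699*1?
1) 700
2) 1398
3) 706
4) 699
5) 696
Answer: 4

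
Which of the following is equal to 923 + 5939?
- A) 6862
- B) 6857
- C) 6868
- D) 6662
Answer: A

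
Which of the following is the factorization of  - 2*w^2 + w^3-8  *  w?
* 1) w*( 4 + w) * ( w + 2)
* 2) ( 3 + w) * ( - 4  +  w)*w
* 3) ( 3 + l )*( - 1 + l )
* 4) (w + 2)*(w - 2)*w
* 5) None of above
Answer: 5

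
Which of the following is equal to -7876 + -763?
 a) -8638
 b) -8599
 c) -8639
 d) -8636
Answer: c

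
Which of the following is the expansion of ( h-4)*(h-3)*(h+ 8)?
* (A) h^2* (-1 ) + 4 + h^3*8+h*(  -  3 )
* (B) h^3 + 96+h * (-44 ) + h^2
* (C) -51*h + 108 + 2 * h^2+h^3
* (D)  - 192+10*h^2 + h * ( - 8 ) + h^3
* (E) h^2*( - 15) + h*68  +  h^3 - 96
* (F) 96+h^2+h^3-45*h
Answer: B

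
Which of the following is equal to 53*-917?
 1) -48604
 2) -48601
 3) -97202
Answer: 2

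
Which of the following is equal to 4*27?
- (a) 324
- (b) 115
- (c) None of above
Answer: c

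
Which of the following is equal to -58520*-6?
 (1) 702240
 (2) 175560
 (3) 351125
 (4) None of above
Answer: 4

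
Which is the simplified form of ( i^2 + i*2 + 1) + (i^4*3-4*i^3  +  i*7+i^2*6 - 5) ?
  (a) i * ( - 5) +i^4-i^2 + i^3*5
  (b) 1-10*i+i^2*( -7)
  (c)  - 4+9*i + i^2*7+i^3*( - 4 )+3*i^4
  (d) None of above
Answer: c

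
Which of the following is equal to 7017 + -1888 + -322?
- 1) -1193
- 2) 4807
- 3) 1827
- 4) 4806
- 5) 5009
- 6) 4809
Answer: 2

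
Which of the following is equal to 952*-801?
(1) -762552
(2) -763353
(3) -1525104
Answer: 1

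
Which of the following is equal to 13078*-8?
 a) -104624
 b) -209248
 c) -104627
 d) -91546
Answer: a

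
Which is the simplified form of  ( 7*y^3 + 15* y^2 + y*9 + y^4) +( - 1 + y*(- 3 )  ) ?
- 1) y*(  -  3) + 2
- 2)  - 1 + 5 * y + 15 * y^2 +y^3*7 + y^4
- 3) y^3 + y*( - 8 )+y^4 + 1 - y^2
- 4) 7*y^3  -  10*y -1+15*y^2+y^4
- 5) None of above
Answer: 5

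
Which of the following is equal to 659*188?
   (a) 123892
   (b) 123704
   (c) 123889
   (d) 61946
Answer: a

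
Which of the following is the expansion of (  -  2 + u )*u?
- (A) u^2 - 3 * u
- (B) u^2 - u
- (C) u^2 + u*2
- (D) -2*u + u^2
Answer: D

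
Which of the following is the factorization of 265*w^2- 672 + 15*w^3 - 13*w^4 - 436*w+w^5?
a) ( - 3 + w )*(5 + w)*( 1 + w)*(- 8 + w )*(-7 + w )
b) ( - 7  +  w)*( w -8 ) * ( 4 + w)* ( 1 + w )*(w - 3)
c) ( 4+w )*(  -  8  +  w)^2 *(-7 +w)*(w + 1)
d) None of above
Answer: b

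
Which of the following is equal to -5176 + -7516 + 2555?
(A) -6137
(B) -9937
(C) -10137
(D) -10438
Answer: C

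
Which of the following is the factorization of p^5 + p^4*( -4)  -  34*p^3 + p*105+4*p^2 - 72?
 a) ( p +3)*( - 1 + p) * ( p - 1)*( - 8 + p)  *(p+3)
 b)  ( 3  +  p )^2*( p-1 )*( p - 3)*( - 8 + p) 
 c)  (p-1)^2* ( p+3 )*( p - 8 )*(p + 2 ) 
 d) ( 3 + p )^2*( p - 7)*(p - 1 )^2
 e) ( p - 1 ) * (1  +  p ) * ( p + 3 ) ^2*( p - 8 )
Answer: a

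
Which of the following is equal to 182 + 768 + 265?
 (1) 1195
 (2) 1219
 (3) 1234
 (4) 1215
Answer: 4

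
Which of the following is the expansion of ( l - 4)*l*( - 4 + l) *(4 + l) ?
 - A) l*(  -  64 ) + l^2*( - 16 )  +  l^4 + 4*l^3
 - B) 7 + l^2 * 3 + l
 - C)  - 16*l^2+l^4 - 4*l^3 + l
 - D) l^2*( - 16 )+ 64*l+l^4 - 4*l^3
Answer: D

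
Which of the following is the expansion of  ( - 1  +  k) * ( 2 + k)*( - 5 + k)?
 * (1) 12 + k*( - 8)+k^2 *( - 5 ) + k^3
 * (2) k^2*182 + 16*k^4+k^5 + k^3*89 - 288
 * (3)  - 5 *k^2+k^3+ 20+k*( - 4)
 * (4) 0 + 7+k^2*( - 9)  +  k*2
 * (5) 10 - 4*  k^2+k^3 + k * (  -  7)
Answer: 5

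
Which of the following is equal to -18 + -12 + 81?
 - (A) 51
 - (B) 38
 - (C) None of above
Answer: A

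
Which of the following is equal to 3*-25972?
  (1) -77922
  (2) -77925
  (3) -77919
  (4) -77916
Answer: 4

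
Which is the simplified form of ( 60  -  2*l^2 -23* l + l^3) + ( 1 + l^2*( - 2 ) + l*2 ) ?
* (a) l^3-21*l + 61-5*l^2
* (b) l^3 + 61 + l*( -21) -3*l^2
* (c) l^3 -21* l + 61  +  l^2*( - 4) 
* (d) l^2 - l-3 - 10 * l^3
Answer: c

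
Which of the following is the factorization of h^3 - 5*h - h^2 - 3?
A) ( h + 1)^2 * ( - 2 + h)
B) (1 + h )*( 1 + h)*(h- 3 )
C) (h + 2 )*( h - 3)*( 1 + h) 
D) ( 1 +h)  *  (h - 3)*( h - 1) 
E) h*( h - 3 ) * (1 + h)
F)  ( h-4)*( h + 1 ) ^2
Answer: B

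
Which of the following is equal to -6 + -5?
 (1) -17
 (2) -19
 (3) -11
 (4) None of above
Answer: 3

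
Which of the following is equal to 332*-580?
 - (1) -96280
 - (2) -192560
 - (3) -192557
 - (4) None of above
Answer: 2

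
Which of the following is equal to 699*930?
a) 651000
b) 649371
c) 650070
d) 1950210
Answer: c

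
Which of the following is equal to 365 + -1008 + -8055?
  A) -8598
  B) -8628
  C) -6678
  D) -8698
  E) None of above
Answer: D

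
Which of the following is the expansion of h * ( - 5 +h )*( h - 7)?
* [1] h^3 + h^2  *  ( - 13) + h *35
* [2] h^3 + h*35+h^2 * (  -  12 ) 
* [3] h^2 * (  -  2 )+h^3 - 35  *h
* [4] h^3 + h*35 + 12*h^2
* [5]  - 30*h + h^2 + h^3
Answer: 2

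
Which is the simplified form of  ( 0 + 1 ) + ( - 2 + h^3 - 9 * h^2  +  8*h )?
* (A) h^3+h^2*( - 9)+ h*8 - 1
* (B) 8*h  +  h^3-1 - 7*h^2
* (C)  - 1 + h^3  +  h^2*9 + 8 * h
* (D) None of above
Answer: A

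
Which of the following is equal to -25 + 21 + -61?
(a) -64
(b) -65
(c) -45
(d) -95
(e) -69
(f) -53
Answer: b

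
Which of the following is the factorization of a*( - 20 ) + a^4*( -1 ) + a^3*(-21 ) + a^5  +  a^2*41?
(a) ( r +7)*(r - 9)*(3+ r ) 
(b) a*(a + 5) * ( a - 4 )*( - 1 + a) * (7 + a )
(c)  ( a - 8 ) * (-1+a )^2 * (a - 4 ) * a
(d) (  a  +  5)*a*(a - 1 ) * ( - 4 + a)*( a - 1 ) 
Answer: d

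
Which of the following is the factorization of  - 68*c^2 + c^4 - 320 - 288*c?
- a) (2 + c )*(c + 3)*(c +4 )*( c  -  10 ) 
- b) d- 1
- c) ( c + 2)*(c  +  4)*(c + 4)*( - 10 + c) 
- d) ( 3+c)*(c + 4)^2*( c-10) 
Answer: c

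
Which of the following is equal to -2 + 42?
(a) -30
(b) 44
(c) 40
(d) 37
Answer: c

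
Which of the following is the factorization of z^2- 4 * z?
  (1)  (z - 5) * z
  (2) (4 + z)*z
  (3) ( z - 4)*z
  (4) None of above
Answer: 3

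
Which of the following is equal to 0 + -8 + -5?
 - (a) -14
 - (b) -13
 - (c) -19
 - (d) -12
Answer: b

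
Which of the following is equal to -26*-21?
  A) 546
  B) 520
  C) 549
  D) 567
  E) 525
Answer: A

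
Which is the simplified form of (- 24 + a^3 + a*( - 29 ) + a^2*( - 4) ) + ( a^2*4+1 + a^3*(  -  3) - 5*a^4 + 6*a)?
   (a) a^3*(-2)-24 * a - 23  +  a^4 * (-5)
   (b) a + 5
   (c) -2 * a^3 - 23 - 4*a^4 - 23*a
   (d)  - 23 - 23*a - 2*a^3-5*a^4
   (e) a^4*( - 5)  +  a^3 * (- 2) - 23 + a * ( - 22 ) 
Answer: d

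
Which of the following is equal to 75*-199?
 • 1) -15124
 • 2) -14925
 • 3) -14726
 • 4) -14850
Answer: 2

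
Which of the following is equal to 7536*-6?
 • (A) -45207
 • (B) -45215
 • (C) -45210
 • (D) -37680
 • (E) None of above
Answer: E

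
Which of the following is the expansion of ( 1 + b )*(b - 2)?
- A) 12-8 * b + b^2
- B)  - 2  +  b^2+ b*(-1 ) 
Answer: B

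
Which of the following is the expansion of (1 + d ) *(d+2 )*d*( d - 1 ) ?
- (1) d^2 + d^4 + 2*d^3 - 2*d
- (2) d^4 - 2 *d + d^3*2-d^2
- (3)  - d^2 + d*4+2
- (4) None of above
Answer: 2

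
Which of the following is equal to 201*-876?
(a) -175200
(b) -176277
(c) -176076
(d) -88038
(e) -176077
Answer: c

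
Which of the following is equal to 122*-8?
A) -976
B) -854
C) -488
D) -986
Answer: A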